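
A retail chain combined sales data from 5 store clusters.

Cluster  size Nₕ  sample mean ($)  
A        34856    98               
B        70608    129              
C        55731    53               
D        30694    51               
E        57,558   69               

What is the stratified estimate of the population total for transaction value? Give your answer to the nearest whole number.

Estimate total by summing Nₕ·x̄ₕ over strata.
34856·98 + 70608·129 + 55731·53 + 30694·51 + 57558·69 = 3415888 + 9108432 + 2953743 + 1565394 + 3971502 = 21014959.

21014959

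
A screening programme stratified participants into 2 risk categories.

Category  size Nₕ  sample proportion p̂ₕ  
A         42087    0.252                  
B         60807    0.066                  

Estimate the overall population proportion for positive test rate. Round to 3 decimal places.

Wₕ = Nₕ/N with N = 102894: 0.4090, 0.5910.
p̂_st = 0.4090·0.252 + 0.5910·0.066 ≈ 0.14208... → 0.142.

0.142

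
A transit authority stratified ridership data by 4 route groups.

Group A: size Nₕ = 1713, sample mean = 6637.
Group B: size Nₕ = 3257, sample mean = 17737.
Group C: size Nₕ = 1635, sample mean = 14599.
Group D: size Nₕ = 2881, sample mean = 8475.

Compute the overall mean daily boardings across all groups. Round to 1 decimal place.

N = 1713 + 3257 + 1635 + 2881 = 9486.
Overall mean = Σ (Nₕ/N)·x̄ₕ — weight by population share, not a simple average.
Σ Nₕx̄ₕ = 1713·6637 + 3257·17737 + 1635·14599 + 2881·8475 = 11369181 + 57769409 + 23869365 + 24416475 = 117424430.
Divide by N: 117424430 / 9486 = 12378.709... → 12378.7.

12378.7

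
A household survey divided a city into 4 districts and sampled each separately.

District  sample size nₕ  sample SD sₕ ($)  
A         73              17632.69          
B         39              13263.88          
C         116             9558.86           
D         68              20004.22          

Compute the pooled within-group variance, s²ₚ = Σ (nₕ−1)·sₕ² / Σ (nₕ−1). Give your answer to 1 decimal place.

Degrees of freedom: 72 + 38 + 115 + 67 = 292.
Σ(nₕ−1)sₕ² = 72·310911756.6361 + 38·175930512.6544 + 115·91371804.4996 + 67·400168817.8084 = 66390074269.2832.
s²ₚ = 66390074269.2832 / 292 = 227363268.045... → 227363268.0.

227363268.0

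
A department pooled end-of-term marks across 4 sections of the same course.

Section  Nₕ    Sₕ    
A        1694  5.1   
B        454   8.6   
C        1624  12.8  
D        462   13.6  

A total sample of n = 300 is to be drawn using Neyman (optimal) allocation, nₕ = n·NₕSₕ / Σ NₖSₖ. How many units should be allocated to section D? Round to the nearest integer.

A: NₕSₕ = 1694·5.1 = 8639.4
B: NₕSₕ = 454·8.6 = 3904.4
C: NₕSₕ = 1624·12.8 = 20787.2
D: NₕSₕ = 462·13.6 = 6283.2
Σ NₕSₕ = 39614.2.
n_D = 300·6283.2/39614.2 = 47.583... → 48.

48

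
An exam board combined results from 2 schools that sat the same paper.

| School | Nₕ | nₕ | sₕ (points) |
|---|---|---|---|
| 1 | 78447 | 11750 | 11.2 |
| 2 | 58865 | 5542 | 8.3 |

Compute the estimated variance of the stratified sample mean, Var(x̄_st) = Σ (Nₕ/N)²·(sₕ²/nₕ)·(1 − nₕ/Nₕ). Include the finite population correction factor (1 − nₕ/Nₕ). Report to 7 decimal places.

N = 137312. Term for each stratum: Wₕ²sₕ²/nₕ·(1−nₕ/Nₕ).
Var(x̄_st) = 0.0029625373 + 0.0020693998 = 0.0050319371 → 0.0050319.

0.0050319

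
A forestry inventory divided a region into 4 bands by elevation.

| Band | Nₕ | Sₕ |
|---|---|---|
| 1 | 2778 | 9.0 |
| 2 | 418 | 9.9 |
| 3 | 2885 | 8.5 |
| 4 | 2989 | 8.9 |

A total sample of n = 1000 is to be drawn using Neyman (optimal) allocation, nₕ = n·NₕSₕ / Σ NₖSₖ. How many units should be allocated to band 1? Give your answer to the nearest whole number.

311

Σ NₕSₕ = 2778·9.0 + 418·9.9 + 2885·8.5 + 2989·8.9 = 80264.8.
Share for 1: 25002/80264.8 = 0.31149.
n_1 = 1000 × 0.31149 = 311.494... → 311.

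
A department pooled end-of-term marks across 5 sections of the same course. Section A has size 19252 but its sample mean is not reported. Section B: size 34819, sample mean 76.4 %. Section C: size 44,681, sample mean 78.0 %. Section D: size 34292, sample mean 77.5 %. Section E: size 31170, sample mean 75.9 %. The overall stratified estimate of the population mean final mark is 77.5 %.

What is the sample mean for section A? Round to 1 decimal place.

Σ Nₕx̄ₕ = N·μ, so 19252·x̄_A = 164214·77.5 − (34819·76.4 + 44681·78.0 + 34292·77.5 + 31170·75.9).
= 12726585 − 11168722.6 = 1557862.4.
x̄_A = 1557862.4 / 19252 = 80.920... → 80.9.

80.9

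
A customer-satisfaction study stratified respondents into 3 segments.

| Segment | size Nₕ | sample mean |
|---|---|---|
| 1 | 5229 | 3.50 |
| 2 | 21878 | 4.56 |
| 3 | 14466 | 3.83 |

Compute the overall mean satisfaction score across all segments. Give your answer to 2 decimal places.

N = 5229 + 21878 + 14466 = 41573.
Weight each subgroup mean by Nₕ/N and sum.
Σ Nₕx̄ₕ = 5229·3.50 + 21878·4.56 + 14466·3.83 = 18301.5 + 99763.68 + 55404.78 = 173469.96.
Divide by N: 173469.96 / 41573 = 4.1727... → 4.17.

4.17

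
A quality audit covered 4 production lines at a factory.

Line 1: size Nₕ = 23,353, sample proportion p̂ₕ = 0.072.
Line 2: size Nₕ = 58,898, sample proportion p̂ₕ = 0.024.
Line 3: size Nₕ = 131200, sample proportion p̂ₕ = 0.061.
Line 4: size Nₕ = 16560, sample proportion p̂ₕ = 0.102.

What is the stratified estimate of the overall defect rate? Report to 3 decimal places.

Wₕ = Nₕ/N with N = 230011: 0.1015, 0.2561, 0.5704, 0.0720.
p̂_st = 0.1015·0.072 + 0.2561·0.024 + 0.5704·0.061 + 0.0720·0.102 ≈ 0.05559... → 0.056.

0.056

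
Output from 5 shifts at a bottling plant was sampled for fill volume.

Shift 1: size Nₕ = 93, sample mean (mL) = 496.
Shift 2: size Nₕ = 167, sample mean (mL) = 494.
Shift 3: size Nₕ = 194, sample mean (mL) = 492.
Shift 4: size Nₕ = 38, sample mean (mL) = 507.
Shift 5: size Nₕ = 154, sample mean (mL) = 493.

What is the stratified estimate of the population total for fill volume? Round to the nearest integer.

319262

1: 93·496 = 46128
2: 167·494 = 82498
3: 194·492 = 95448
4: 38·507 = 19266
5: 154·493 = 75922
τ̂ = Σ Nₕx̄ₕ = 319262.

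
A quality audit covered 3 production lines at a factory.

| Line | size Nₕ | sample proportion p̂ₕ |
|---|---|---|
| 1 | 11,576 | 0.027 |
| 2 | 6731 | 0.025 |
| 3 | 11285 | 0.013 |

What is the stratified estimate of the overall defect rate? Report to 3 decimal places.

0.021

Wₕ = Nₕ/N with N = 29592: 0.3912, 0.2275, 0.3814.
p̂_st = 0.3912·0.027 + 0.2275·0.025 + 0.3814·0.013 ≈ 0.02121... → 0.021.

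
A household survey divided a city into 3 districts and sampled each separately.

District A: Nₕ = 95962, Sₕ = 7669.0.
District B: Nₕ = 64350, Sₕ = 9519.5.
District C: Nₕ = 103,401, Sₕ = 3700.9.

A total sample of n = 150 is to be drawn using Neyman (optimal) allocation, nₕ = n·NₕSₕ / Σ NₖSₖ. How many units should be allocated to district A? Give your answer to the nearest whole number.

64

Σ NₕSₕ = 95962·7669.0 + 64350·9519.5 + 103401·3700.9 = 1731189163.9.
Share for A: 735932578/1731189163.9 = 0.42510.
n_A = 150 × 0.42510 = 63.765... → 64.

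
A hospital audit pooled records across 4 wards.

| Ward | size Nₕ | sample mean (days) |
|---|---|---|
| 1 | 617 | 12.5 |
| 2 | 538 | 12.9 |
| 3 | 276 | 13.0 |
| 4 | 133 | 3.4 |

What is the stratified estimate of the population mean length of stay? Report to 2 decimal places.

11.95

x̄_st = (Σ Nₕx̄ₕ) / (Σ Nₕ) = (617·12.5 + 538·12.9 + 276·13.0 + 133·3.4) / 1564
= 18692.9 / 1564 = 11.9520... → 11.95.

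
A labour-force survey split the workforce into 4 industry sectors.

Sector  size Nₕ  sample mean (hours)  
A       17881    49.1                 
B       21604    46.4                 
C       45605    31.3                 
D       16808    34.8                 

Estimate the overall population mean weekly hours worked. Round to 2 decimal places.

N = 17881 + 21604 + 45605 + 16808 = 101898.
The stratified mean weights each stratum mean by its population share Nₕ/N.
Σ Nₕx̄ₕ = 17881·49.1 + 21604·46.4 + 45605·31.3 + 16808·34.8 = 877957.1 + 1002425.6 + 1427436.5 + 584918.4 = 3892737.6.
Divide by N: 3892737.6 / 101898 = 38.2023... → 38.20.

38.20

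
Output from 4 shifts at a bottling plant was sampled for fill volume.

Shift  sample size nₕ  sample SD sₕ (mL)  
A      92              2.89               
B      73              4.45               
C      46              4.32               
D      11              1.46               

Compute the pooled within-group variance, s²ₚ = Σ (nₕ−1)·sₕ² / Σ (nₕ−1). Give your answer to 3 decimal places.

13.977

A: (92−1)·2.89² = 91·8.3521 = 760.0411
B: (73−1)·4.45² = 72·19.8025 = 1425.78
C: (46−1)·4.32² = 45·18.6624 = 839.808
D: (11−1)·1.46² = 10·2.1316 = 21.316
Numerator = 3046.9451; denominator = Σ(nₕ−1) = 218.
s²ₚ = 3046.9451/218 = 13.97681... → 13.977.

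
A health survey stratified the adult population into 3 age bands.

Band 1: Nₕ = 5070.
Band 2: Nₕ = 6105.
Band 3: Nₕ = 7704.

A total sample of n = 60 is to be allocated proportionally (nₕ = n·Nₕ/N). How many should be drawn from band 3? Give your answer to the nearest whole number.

N = 5070 + 6105 + 7704 = 18879.
n_3 = 60·7704/18879 = 24.484... → 24.

24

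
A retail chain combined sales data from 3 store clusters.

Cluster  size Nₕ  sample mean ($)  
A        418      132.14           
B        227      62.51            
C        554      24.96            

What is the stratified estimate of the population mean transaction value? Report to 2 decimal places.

x̄_st = (Σ Nₕx̄ₕ) / (Σ Nₕ) = (418·132.14 + 227·62.51 + 554·24.96) / 1199
= 83252.13 / 1199 = 69.4346... → 69.43.

69.43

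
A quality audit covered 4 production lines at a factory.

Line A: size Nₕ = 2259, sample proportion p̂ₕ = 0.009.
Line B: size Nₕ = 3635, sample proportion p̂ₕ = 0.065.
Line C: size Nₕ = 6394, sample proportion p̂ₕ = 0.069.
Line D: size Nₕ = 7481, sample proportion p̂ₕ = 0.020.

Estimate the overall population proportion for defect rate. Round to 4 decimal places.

0.0429

Wₕ = Nₕ/N with N = 19769: 0.1143, 0.1839, 0.3234, 0.3784.
p̂_st = 0.1143·0.009 + 0.1839·0.065 + 0.3234·0.069 + 0.3784·0.020 ≈ 0.042866... → 0.0429.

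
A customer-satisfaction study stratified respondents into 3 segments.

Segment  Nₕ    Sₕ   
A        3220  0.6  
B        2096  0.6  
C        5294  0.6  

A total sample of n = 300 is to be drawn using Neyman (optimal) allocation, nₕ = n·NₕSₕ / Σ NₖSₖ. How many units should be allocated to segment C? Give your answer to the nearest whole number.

A: NₕSₕ = 3220·0.6 = 1932
B: NₕSₕ = 2096·0.6 = 1257.6
C: NₕSₕ = 5294·0.6 = 3176.4
Σ NₕSₕ = 6366.
n_C = 300·3176.4/6366 = 149.689... → 150.

150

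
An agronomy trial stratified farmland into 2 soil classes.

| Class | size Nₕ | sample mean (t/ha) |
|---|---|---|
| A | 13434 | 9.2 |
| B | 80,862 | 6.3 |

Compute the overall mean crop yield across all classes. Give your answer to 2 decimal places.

6.71

N = 94296; weights Wₕ = Nₕ/N = (0.1425, 0.8575).
x̄_st = Σ Wₕ·x̄ₕ = 0.1425·9.2 + 0.8575·6.3 ≈ 6.7132...
→ 6.71.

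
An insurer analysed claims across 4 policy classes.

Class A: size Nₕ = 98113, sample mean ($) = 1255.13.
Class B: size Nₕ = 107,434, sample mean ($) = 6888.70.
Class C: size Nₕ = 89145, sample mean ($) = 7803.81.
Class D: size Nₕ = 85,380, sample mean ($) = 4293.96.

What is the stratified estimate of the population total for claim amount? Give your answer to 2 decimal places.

1925514112.74

A: 98113·1255.13 = 123144569.69
B: 107434·6888.70 = 740080595.8
C: 89145·7803.81 = 695670642.45
D: 85380·4293.96 = 366618304.8
τ̂ = Σ Nₕx̄ₕ = 1925514112.74.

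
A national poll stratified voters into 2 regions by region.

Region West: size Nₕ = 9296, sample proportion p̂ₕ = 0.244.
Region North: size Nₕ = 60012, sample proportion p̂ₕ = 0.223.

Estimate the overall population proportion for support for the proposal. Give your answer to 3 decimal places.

0.226

N = 9296 + 60012 = 69308.
Overall proportion = Σ (Nₕ/N)·p̂ₕ.
Σ Nₕp̂ₕ = 2268.224 + 13382.676 = 15650.9.
15650.9 / 69308 = 0.22582... → 0.226.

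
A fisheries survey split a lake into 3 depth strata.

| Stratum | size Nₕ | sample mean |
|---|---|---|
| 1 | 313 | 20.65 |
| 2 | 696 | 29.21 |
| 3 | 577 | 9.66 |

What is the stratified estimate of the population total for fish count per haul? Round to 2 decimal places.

32367.43

Population total = Σ Nₕ·x̄ₕ (each stratum's size times its mean).
313·20.65 + 696·29.21 + 577·9.66 = 6463.45 + 20330.16 + 5573.82 = 32367.43.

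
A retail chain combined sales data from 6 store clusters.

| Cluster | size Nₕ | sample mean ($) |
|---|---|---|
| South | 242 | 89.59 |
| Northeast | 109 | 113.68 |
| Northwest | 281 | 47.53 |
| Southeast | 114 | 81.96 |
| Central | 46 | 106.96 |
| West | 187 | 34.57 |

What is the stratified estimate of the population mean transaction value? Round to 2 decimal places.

N = 979; weights Wₕ = Nₕ/N = (0.2472, 0.1113, 0.2870, 0.1164, 0.0470, 0.1910).
x̄_st = Σ Wₕ·x̄ₕ = 0.2472·89.59 + 0.1113·113.68 + 0.2870·47.53 + 0.1164·81.96 + 0.0470·106.96 + 0.1910·34.57 ≈ 69.6180...
→ 69.62.

69.62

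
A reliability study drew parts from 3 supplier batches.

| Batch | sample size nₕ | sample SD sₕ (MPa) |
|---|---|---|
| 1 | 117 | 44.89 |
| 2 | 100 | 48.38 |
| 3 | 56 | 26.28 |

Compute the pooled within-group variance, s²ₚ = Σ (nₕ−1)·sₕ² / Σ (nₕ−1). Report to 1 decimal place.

1: (117−1)·44.89² = 116·2015.1121 = 233753.0036
2: (100−1)·48.38² = 99·2340.6244 = 231721.8156
3: (56−1)·26.28² = 55·690.6384 = 37985.112
Numerator = 503459.9312; denominator = Σ(nₕ−1) = 270.
s²ₚ = 503459.9312/270 = 1864.666... → 1864.7.

1864.7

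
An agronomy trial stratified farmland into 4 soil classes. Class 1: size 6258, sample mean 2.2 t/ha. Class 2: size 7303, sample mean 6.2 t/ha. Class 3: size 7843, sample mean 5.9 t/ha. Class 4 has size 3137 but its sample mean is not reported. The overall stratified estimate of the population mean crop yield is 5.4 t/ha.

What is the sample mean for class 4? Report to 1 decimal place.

N = 6258 + 7303 + 7843 + 3137 = 24541.
Overall total = μ·N = 5.4·24541 = 132521.4.
Subtract the known strata: 6258·2.2 + 7303·6.2 + 7843·5.9 = 105319.9.
Remaining total for class 4: 132521.4 − 105319.9 = 27201.5.
Divide by its size: 27201.5 / 3137 = 8.671... → 8.7.

8.7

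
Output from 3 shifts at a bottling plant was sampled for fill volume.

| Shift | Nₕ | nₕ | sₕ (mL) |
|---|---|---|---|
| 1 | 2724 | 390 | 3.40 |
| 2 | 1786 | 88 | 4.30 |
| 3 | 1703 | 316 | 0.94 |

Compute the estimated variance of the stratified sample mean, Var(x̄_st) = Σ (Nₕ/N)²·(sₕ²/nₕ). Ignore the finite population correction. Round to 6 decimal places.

0.023270

N = 6213; Wₕ = Nₕ/N.
shift 1: (2724/6213)²·3.40²/390 = 0.005697768
shift 2: (1786/6213)²·4.30²/88 = 0.017362587
shift 3: (1703/6213)²·0.94²/316 = 0.000210085
Sum = 0.023270440 → 0.023270.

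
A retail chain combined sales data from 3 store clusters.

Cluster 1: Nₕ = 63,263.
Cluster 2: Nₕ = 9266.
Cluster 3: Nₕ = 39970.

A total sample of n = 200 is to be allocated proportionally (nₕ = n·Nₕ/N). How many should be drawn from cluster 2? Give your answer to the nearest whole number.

N = 63263 + 9266 + 39970 = 112499.
n_2 = 200·9266/112499 = 16.473... → 16.

16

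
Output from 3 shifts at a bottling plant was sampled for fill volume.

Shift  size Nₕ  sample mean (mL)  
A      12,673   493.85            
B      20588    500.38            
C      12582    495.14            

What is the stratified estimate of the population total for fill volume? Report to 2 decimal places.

A: 12673·493.85 = 6258561.05
B: 20588·500.38 = 10301823.44
C: 12582·495.14 = 6229851.48
τ̂ = Σ Nₕx̄ₕ = 22790235.97.

22790235.97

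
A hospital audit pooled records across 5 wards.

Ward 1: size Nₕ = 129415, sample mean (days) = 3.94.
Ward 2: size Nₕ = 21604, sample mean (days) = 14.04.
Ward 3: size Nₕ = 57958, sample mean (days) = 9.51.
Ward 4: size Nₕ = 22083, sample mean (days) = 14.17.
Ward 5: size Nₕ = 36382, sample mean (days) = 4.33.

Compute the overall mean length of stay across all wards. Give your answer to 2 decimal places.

N = 267442; weights Wₕ = Nₕ/N = (0.4839, 0.0808, 0.2167, 0.0826, 0.1360).
x̄_st = Σ Wₕ·x̄ₕ = 0.4839·3.94 + 0.0808·14.04 + 0.2167·9.51 + 0.0826·14.17 + 0.1360·4.33 ≈ 6.8607...
→ 6.86.

6.86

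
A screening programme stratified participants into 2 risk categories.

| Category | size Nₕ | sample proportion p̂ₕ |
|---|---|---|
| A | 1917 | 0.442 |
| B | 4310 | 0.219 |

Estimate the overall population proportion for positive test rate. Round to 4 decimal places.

0.2877

N = 1917 + 4310 = 6227.
Overall proportion = Σ (Nₕ/N)·p̂ₕ.
Σ Nₕp̂ₕ = 847.314 + 943.89 = 1791.204.
1791.204 / 6227 = 0.287651... → 0.2877.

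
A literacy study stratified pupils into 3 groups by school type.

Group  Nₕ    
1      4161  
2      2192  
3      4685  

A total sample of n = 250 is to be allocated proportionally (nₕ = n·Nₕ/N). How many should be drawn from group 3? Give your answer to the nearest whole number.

Share of group 3 = 4685/11038 = 0.42444.
Allocate 250 × 0.42444 = 106.111... → 106.

106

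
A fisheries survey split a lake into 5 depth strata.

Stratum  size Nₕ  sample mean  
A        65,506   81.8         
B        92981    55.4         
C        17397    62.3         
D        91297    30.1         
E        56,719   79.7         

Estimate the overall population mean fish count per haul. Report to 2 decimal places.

x̄_st = (Σ Nₕx̄ₕ) / (Σ Nₕ) = (65506·81.8 + 92981·55.4 + 17397·62.3 + 91297·30.1 + 56719·79.7) / 323900
= 18861915.3 / 323900 = 58.2338... → 58.23.

58.23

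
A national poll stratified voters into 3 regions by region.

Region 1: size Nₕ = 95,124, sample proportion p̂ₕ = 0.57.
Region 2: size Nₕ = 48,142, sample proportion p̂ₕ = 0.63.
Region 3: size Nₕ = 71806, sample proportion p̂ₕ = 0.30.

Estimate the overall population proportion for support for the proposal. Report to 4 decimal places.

0.4933

Wₕ = Nₕ/N with N = 215072: 0.4423, 0.2238, 0.3339.
p̂_st = 0.4423·0.57 + 0.2238·0.63 + 0.3339·0.30 ≈ 0.493286... → 0.4933.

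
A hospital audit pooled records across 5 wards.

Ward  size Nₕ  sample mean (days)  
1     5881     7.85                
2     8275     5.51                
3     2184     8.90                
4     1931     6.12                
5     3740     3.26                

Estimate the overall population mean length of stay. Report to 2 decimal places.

N = 5881 + 8275 + 2184 + 1931 + 3740 = 22011.
Weight each subgroup mean by Nₕ/N and sum.
Σ Nₕx̄ₕ = 5881·7.85 + 8275·5.51 + 2184·8.90 + 1931·6.12 + 3740·3.26 = 46165.85 + 45595.25 + 19437.6 + 11817.72 + 12192.4 = 135208.82.
Divide by N: 135208.82 / 22011 = 6.1428... → 6.14.

6.14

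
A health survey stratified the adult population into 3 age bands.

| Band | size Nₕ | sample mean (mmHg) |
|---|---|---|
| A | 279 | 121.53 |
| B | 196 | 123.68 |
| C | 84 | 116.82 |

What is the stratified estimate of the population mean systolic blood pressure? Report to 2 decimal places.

121.58

N = 279 + 196 + 84 = 559.
Weight each subgroup mean by Nₕ/N and sum.
Σ Nₕx̄ₕ = 279·121.53 + 196·123.68 + 84·116.82 = 33906.87 + 24241.28 + 9812.88 = 67961.03.
Divide by N: 67961.03 / 559 = 121.5761... → 121.58.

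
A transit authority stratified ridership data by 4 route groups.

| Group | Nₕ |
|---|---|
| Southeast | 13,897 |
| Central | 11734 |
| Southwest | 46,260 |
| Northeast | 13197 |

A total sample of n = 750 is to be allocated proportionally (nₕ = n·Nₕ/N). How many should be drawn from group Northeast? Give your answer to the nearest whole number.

N = 13897 + 11734 + 46260 + 13197 = 85088.
n_Northeast = 750·13197/85088 = 116.324... → 116.

116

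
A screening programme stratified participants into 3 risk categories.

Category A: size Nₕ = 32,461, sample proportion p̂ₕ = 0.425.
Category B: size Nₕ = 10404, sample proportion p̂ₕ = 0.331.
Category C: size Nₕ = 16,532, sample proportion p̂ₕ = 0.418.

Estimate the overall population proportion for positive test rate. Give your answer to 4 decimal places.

N = 32461 + 10404 + 16532 = 59397.
Overall proportion = Σ (Nₕ/N)·p̂ₕ.
Σ Nₕp̂ₕ = 13795.925 + 3443.724 + 6910.376 = 24150.025.
24150.025 / 59397 = 0.406587... → 0.4066.

0.4066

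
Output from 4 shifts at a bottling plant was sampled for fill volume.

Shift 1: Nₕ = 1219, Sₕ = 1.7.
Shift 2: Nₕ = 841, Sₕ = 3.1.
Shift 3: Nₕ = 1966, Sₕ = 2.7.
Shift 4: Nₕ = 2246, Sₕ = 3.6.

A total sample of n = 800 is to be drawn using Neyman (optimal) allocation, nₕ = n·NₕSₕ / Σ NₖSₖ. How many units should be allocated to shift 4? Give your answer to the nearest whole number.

358

Σ NₕSₕ = 1219·1.7 + 841·3.1 + 1966·2.7 + 2246·3.6 = 18073.2.
Share for 4: 8085.6/18073.2 = 0.44738.
n_4 = 800 × 0.44738 = 357.905... → 358.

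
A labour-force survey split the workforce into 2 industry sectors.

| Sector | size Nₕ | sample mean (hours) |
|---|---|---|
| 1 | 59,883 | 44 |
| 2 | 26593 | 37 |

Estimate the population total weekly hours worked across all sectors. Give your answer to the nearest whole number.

Population total = Σ Nₕ·x̄ₕ (each stratum's size times its mean).
59883·44 + 26593·37 = 2634852 + 983941 = 3618793.

3618793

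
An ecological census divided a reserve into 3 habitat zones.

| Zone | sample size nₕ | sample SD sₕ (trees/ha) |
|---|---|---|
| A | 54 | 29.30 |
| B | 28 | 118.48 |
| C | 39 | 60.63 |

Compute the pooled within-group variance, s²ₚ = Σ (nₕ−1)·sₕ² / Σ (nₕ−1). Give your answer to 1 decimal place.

Degrees of freedom: 53 + 27 + 38 = 118.
Σ(nₕ−1)sₕ² = 53·858.49 + 27·14037.5104 + 38·3675.9969 = 564200.633.
s²ₚ = 564200.633 / 118 = 4781.361... → 4781.4.

4781.4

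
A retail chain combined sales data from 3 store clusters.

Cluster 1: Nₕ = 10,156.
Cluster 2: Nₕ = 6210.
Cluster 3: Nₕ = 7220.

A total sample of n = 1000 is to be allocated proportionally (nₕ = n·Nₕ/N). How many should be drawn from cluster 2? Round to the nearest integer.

263

N = 10156 + 6210 + 7220 = 23586.
n_2 = 1000·6210/23586 = 263.292... → 263.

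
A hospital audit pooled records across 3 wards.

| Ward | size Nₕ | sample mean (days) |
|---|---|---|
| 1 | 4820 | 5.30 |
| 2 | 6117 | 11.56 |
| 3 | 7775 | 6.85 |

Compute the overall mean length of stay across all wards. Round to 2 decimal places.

N = 4820 + 6117 + 7775 = 18712.
The stratified mean weights each stratum mean by its population share Nₕ/N.
Σ Nₕx̄ₕ = 4820·5.30 + 6117·11.56 + 7775·6.85 = 25546 + 70712.52 + 53258.75 = 149517.27.
Divide by N: 149517.27 / 18712 = 7.9904... → 7.99.

7.99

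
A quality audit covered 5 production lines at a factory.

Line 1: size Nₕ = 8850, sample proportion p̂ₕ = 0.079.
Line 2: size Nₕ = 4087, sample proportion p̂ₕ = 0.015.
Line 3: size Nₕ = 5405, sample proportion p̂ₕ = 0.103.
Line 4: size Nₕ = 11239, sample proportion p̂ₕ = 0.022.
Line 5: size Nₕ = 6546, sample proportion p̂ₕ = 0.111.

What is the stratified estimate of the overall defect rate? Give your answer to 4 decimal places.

N = 8850 + 4087 + 5405 + 11239 + 6546 = 36127.
Overall proportion = Σ (Nₕ/N)·p̂ₕ.
Σ Nₕp̂ₕ = 699.15 + 61.305 + 556.715 + 247.258 + 726.606 = 2291.034.
2291.034 / 36127 = 0.063416... → 0.0634.

0.0634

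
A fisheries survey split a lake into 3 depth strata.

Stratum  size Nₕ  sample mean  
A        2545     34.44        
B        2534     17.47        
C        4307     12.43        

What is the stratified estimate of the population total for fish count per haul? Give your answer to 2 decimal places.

A: 2545·34.44 = 87649.8
B: 2534·17.47 = 44268.98
C: 4307·12.43 = 53536.01
τ̂ = Σ Nₕx̄ₕ = 185454.79.

185454.79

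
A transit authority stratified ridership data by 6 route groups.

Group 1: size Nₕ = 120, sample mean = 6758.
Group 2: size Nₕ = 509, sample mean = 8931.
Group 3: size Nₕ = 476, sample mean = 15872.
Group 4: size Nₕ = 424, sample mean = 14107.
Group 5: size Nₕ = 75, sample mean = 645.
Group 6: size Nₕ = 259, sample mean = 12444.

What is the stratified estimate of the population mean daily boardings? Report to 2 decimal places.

x̄_st = (Σ Nₕx̄ₕ) / (Σ Nₕ) = (120·6758 + 509·8931 + 476·15872 + 424·14107 + 75·645 + 259·12444) / 1863
= 22164650 / 1863 = 11897.2893... → 11897.29.

11897.29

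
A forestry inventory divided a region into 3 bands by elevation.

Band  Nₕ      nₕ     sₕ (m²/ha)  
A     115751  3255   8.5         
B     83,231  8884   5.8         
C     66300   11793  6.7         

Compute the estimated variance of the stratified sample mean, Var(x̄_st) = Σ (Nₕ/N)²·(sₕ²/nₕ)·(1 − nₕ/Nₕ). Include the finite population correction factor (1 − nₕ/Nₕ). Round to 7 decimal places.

0.0046355

N = 265282; Wₕ = Nₕ/N.
band A: (115751/265282)²·8.5²/3255·(1 − 3255/115751) = 0.0041070796
band B: (83231/265282)²·5.8²/8884·(1 − 8884/83231) = 0.0003329511
band C: (66300/265282)²·6.7²/11793·(1 − 11793/66300) = 0.0001954679
Sum = 0.0046354987 → 0.0046355.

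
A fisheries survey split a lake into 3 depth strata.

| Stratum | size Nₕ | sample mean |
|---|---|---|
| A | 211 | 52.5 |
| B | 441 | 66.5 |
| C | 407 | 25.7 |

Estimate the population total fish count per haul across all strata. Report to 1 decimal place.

Estimate total by summing Nₕ·x̄ₕ over strata.
211·52.5 + 441·66.5 + 407·25.7 = 11077.5 + 29326.5 + 10459.9 = 50863.9.

50863.9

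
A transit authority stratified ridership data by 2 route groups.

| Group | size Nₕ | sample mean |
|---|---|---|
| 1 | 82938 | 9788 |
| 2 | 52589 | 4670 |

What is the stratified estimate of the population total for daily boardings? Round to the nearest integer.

1: 82938·9788 = 811797144
2: 52589·4670 = 245590630
τ̂ = Σ Nₕx̄ₕ = 1057387774.

1057387774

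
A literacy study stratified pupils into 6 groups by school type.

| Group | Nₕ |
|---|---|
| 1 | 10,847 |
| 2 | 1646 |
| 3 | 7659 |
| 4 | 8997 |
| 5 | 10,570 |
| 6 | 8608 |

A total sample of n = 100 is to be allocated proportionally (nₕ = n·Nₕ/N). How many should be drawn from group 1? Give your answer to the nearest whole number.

N = 10847 + 1646 + 7659 + 8997 + 10570 + 8608 = 48327.
n_1 = 100·10847/48327 = 22.445... → 22.

22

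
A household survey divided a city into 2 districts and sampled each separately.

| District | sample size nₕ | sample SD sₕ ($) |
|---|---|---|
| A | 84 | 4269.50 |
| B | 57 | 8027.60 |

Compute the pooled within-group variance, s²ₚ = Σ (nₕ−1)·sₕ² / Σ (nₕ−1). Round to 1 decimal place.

36847112.0

A: (84−1)·4269.50² = 83·18228630.25 = 1512976310.75
B: (57−1)·8027.60² = 56·64442361.76 = 3608772258.56
Numerator = 5121748569.31; denominator = Σ(nₕ−1) = 139.
s²ₚ = 5121748569.31/139 = 36847112.009... → 36847112.0.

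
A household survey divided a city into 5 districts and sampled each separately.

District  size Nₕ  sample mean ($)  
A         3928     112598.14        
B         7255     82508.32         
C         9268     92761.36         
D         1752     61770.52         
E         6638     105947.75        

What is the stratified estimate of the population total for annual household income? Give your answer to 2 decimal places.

Population total = Σ Nₕ·x̄ₕ (each stratum's size times its mean).
3928·112598.14 + 7255·82508.32 + 9268·92761.36 + 1752·61770.52 + 6638·105947.75 = 442285493.92 + 598597861.6 + 859712284.48 + 108221951.04 + 703281164.5 = 2712098755.54.

2712098755.54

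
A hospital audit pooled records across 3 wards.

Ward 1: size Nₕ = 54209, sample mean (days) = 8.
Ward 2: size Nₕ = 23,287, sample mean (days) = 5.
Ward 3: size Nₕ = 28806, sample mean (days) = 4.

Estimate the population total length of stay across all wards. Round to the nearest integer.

Population total = Σ Nₕ·x̄ₕ (each stratum's size times its mean).
54209·8 + 23287·5 + 28806·4 = 433672 + 116435 + 115224 = 665331.

665331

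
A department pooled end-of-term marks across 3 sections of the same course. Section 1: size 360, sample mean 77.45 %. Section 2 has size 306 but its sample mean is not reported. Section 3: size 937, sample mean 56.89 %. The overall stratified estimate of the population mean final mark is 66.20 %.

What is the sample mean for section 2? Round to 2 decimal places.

81.47

Σ Nₕx̄ₕ = N·μ, so 306·x̄_2 = 1603·66.20 − (360·77.45 + 937·56.89).
= 106118.6 − 81187.93 = 24930.67.
x̄_2 = 24930.67 / 306 = 81.4728... → 81.47.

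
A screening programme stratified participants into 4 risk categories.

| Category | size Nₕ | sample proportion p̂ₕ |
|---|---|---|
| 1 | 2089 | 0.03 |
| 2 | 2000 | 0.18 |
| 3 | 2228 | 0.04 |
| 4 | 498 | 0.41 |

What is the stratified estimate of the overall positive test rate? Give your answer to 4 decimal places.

0.1051

N = 2089 + 2000 + 2228 + 498 = 6815.
Overall proportion = Σ (Nₕ/N)·p̂ₕ.
Σ Nₕp̂ₕ = 62.67 + 360 + 89.12 + 204.18 = 715.97.
715.97 / 6815 = 0.105058... → 0.1051.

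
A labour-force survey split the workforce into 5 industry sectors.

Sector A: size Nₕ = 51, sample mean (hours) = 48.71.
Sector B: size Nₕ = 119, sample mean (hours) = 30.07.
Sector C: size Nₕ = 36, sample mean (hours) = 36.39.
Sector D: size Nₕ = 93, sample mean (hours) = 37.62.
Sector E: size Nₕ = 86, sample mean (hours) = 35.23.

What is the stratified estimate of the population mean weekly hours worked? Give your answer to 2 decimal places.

N = 51 + 119 + 36 + 93 + 86 = 385.
The stratified mean weights each stratum mean by its population share Nₕ/N.
Σ Nₕx̄ₕ = 51·48.71 + 119·30.07 + 36·36.39 + 93·37.62 + 86·35.23 = 2484.21 + 3578.33 + 1310.04 + 3498.66 + 3029.78 = 13901.02.
Divide by N: 13901.02 / 385 = 36.1065... → 36.11.

36.11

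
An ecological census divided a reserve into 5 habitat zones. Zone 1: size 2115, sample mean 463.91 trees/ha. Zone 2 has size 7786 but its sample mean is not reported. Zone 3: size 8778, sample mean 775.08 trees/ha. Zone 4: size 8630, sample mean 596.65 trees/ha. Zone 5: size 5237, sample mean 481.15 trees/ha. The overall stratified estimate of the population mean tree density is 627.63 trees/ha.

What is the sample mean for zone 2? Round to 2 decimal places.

Σ Nₕx̄ₕ = N·μ, so 7786·x̄_2 = 32546·627.63 − (2115·463.91 + 8778·775.08 + 8630·596.65 + 5237·481.15).
= 20426845.98 − 15453693.94 = 4973152.04.
x̄_2 = 4973152.04 / 7786 = 638.7300... → 638.73.

638.73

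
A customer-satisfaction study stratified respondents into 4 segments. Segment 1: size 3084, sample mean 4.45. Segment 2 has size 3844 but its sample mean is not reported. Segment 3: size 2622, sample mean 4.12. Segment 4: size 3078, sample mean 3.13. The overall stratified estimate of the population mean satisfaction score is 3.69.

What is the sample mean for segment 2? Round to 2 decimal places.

Σ Nₕx̄ₕ = N·μ, so 3844·x̄_2 = 12628·3.69 − (3084·4.45 + 2622·4.12 + 3078·3.13).
= 46597.32 − 34160.58 = 12436.74.
x̄_2 = 12436.74 / 3844 = 3.2354... → 3.24.

3.24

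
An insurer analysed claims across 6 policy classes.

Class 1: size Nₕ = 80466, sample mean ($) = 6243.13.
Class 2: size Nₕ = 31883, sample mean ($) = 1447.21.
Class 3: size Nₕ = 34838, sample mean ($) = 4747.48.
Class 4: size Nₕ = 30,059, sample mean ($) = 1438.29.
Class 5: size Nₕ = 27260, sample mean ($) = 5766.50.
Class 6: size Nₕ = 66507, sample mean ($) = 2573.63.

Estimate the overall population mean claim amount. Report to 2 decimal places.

4005.29

x̄_st = (Σ Nₕx̄ₕ) / (Σ Nₕ) = (80466·6243.13 + 31883·1447.21 + 34838·4747.48 + 30059·1438.29 + 27260·5766.50 + 66507·2573.63) / 271013
= 1085486562.77 / 271013 = 4005.2933... → 4005.29.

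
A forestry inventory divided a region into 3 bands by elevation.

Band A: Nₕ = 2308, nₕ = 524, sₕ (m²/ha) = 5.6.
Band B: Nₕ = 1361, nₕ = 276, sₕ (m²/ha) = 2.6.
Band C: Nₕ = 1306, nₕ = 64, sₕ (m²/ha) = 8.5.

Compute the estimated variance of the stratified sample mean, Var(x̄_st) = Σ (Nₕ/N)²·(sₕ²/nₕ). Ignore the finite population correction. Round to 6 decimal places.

0.092510

N = 4975. Term for each stratum: Wₕ²sₕ²/nₕ.
Var(x̄_st) = 0.012880425 + 0.001833022 + 0.077796142 = 0.092509590 → 0.092510.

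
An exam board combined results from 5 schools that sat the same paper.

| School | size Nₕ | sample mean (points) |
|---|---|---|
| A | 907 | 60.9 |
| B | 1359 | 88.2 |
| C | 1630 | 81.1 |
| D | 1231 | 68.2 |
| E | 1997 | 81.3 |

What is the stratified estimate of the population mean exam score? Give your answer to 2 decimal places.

x̄_st = (Σ Nₕx̄ₕ) / (Σ Nₕ) = (907·60.9 + 1359·88.2 + 1630·81.1 + 1231·68.2 + 1997·81.3) / 7124
= 553603.4 / 7124 = 77.7096... → 77.71.

77.71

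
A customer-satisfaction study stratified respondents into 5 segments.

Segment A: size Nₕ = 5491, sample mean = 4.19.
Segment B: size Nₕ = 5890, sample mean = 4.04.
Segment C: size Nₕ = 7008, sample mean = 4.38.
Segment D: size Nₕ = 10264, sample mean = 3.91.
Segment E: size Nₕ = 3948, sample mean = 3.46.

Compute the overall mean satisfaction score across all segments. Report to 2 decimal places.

N = 32601; weights Wₕ = Nₕ/N = (0.1684, 0.1807, 0.2150, 0.3148, 0.1211).
x̄_st = Σ Wₕ·x̄ₕ = 0.1684·4.19 + 0.1807·4.04 + 0.2150·4.38 + 0.3148·3.91 + 0.1211·3.46 ≈ 4.0272...
→ 4.03.

4.03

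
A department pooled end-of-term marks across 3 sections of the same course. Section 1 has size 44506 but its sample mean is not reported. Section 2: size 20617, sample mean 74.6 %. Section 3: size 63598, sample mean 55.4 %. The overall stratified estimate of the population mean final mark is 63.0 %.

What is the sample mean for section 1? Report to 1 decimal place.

Σ Nₕx̄ₕ = N·μ, so 44506·x̄_1 = 128721·63.0 − (20617·74.6 + 63598·55.4).
= 8109423 − 5061357.4 = 3048065.6.
x̄_1 = 3048065.6 / 44506 = 68.487... → 68.5.

68.5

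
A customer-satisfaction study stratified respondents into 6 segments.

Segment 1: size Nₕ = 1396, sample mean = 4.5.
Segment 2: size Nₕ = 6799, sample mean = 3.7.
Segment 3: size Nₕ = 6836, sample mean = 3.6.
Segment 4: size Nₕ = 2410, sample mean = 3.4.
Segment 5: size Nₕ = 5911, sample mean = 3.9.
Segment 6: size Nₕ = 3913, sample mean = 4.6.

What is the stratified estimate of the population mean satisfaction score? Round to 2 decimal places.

3.86

x̄_st = (Σ Nₕx̄ₕ) / (Σ Nₕ) = (1396·4.5 + 6799·3.7 + 6836·3.6 + 2410·3.4 + 5911·3.9 + 3913·4.6) / 27265
= 105294.6 / 27265 = 3.8619... → 3.86.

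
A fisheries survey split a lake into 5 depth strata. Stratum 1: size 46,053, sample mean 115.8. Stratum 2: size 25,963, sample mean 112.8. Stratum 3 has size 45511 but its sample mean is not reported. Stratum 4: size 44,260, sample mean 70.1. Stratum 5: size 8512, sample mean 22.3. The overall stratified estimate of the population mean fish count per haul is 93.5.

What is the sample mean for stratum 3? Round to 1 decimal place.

96.0

N = 46053 + 25963 + 45511 + 44260 + 8512 = 170299.
Overall total = μ·N = 93.5·170299 = 15922956.5.
Subtract the known strata: 46053·115.8 + 25963·112.8 + 44260·70.1 + 8512·22.3 = 11554007.4.
Remaining total for stratum 3: 15922956.5 − 11554007.4 = 4368949.1.
Divide by its size: 4368949.1 / 45511 = 95.998... → 96.0.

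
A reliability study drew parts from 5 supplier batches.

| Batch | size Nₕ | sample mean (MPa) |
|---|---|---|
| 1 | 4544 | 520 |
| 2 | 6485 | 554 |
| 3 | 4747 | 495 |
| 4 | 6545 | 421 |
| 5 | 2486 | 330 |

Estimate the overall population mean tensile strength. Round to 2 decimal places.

x̄_st = (Σ Nₕx̄ₕ) / (Σ Nₕ) = (4544·520 + 6485·554 + 4747·495 + 6545·421 + 2486·330) / 24807
= 11881160 / 24807 = 478.9438... → 478.94.

478.94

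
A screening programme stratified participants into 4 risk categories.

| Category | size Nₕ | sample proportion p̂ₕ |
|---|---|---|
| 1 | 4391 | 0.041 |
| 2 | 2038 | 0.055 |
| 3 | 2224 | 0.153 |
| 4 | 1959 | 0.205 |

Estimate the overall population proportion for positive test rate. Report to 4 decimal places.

Wₕ = Nₕ/N with N = 10612: 0.4138, 0.1920, 0.2096, 0.1846.
p̂_st = 0.4138·0.041 + 0.1920·0.055 + 0.2096·0.153 + 0.1846·0.205 ≈ 0.097436... → 0.0974.

0.0974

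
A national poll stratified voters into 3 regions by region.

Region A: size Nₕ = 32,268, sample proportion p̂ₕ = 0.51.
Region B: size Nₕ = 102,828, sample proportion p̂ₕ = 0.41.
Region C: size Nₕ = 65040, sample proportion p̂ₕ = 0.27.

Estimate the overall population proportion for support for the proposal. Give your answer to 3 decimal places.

0.381

N = 32268 + 102828 + 65040 = 200136.
Overall proportion = Σ (Nₕ/N)·p̂ₕ.
Σ Nₕp̂ₕ = 16456.68 + 42159.48 + 17560.8 = 76176.96.
76176.96 / 200136 = 0.38063... → 0.381.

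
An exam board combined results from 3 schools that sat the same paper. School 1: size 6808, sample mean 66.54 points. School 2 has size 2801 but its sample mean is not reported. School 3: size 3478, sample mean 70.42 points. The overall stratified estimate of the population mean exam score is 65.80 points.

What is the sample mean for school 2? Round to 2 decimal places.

Σ Nₕx̄ₕ = N·μ, so 2801·x̄_2 = 13087·65.80 − (6808·66.54 + 3478·70.42).
= 861124.6 − 697925.08 = 163199.52.
x̄_2 = 163199.52 / 2801 = 58.2647... → 58.26.

58.26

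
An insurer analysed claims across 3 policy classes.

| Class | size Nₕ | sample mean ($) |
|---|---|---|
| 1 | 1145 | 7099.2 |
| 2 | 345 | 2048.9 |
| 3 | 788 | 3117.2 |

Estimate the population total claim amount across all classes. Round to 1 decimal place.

Estimate total by summing Nₕ·x̄ₕ over strata.
1145·7099.2 + 345·2048.9 + 788·3117.2 = 8128584 + 706870.5 + 2456353.6 = 11291808.1.

11291808.1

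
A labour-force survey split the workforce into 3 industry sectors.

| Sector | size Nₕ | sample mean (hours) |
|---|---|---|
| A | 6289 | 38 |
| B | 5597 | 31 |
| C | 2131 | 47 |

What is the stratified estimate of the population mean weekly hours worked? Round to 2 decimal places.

36.57

x̄_st = (Σ Nₕx̄ₕ) / (Σ Nₕ) = (6289·38 + 5597·31 + 2131·47) / 14017
= 512646 / 14017 = 36.5732... → 36.57.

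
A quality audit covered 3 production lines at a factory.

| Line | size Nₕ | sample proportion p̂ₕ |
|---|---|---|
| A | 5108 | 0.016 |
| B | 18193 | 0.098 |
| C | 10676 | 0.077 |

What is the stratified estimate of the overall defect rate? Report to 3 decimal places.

N = 5108 + 18193 + 10676 = 33977.
Overall proportion = Σ (Nₕ/N)·p̂ₕ.
Σ Nₕp̂ₕ = 81.728 + 1782.914 + 822.052 = 2686.694.
2686.694 / 33977 = 0.07907... → 0.079.

0.079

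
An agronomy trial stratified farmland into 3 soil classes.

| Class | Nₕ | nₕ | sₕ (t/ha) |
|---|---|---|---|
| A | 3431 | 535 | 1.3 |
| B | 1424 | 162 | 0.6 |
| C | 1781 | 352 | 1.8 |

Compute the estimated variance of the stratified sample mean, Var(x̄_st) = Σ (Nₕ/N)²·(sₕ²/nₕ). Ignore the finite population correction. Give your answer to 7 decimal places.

N = 6636. Term for each stratum: Wₕ²sₕ²/nₕ.
Var(x̄_st) = 0.0008444260 + 0.0001023281 + 0.0006630060 = 0.0016097600 → 0.0016098.

0.0016098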